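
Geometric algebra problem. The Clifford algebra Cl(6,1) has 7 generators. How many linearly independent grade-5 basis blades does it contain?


Number of grade-k basis blades in Cl(p,q) with n = p + q is C(n, k).
n = 6 + 1 = 7
C(7, 5) = 7! / (5! * 2!)
= 5040 / (120 * 2)
= 21


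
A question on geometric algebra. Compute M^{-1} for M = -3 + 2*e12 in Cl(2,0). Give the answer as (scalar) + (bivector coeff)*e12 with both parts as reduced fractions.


M = -3 + 2*e12, where e12^2 = -1.
Since M commutes with its reverse ~M = a - b*e12, M * ~M = a^2 - b^2*e12^2 = a^2 + b^2.
So M^{-1} = ~M / (a^2 + b^2) = (a - b*e12)/(a^2 + b^2).
a^2 + b^2 = 9 + 4 = 13
Scalar part = -3/13 = -3/13
Bivector coeff = -2/13 = -2/13
M^{-1} = -3/13 - 2/13*e12


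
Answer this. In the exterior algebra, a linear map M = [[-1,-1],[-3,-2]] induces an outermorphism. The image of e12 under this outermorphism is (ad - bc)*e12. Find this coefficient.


The outermorphism of a linear map f sends e1^e2 to f(e1)^f(e2).
f(e1) = -1*e1 - 3*e2
f(e2) = -1*e1 - 2*e2
f(e1) ^ f(e2) = (-1*e1 - 3*e2) ^ (-1*e1 - 2*e2)
= (-1)*(-2)*e12 + (-3)*(-1)*e21
= (2 - 3)*e12
= -1*e12
Coefficient = -1


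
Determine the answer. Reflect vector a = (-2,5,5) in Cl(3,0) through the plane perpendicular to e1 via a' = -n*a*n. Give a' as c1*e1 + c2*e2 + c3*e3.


Reflection formula: a' = -n*a*n, with n = e1 (unit vector, n^2 = 1).
For reflection through hyperplane perp to e1:
The component along e1 flips sign, others stay.
a = (-2, 5, 5)
a' = (2, 5, 5)
a' = 2*e1 + 5*e2 + 5*e3


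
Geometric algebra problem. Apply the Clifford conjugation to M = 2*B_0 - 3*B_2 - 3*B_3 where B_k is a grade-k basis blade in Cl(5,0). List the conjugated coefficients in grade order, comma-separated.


Clifford conjugate sign for grade k: (-1)^(k(k+1)/2)
Grade 0: (-1)^(0*1/2) = (-1)^0 = 1, coeff 2 -> 2
Grade 2: (-1)^(2*3/2) = (-1)^3 = -1, coeff -3 -> 3
Grade 3: (-1)^(3*4/2) = (-1)^6 = 1, coeff -3 -> -3
Conjugated coefficients: 2, 3, -3


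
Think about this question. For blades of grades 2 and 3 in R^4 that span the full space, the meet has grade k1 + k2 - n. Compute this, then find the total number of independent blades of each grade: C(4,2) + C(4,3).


Meet grade = grade(A) + grade(B) - n
= 2 + 3 - 4 = 1
C(4,2) = 6
C(4,3) = 4
dim_A + dim_B = 6 + 4 = 10


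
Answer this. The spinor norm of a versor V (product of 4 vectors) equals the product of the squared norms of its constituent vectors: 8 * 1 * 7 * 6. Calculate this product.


Spinor norm N(V) = |v1|^2 * |v2|^2 * ... * |v4|^2
= 8 * 1 * 7 * 6
Running product: 8, 8, 56, 336
N(V) = 336


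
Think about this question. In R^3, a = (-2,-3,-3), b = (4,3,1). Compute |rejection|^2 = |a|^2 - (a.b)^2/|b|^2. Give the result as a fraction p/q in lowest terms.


|a|^2 = (-2)^2 + (-3)^2 + (-3)^2 = 22
|b|^2 = 4^2 + 3^2 + 1^2 = 26
a . b = (-2)*4 + (-3)*3 + (-3)*1 = -20
(a.b)^2 = (-20)^2 = 400
|rej|^2 = 22 - 400/26
= (572 - 400)/26
= 172/26
In lowest terms: 86/13


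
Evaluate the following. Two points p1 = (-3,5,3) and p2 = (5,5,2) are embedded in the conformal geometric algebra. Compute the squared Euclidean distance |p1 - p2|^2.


p1 - p2 = (-8, 0, 1)
|p1 - p2|^2 = (-8)^2 + 0^2 + 1^2
= 64 + 0 + 1
= 65


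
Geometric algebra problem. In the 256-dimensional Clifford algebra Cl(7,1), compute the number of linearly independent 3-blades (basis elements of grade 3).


Number of grade-k basis blades in Cl(p,q) with n = p + q is C(n, k).
n = 7 + 1 = 8
C(8, 3) = 8! / (3! * 5!)
= 40320 / (6 * 120)
= 56


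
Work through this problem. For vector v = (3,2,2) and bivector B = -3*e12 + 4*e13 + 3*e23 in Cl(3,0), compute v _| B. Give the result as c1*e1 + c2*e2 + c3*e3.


Left contraction v _| B = <vB>_1 (grade-1 part of the geometric product vB).
Using e1_|e12 = e2, e2_|e12 = -e1, e1_|e13 = e3, e3_|e13 = -e1, e2_|e23 = e3, e3_|e23 = -e2:
e1 coeff: -v2*b12 - v3*b13 = -(2)*(-3) - (2)*(4) = -2
e2 coeff: v1*b12 - v3*b23 = (3)*(-3) - (2)*(3) = -15
e3 coeff: v1*b13 + v2*b23 = (3)*(4) + (2)*(3) = 18
v _| B = -2*e1 - 15*e2 + 18*e3


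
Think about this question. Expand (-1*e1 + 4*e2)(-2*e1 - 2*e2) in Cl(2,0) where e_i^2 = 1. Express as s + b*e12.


Expand: (-1*e1 + 4*e2)(-2*e1 - 2*e2)
= (-1)*(-2)*e1e1 + (-1)*(-2)*e1e2 + 4*(-2)*e2e1 + 4*(-2)*e2e2
Using e1^2 = e2^2 = 1, e2e1 = -e1e2:
Scalar part s = (-1)*(-2) + 4*(-2) = 2 + (-8) = -6
Bivector part b = (-1)*(-2) - 4*(-2) = 2 - (-8) = 10
uv = -6 + 10*e12


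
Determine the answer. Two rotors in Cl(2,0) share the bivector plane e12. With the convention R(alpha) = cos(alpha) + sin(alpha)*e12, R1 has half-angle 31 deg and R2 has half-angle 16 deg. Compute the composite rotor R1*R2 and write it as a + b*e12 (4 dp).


Same-plane rotors commute and their half-angles add:
R1*R2 = cos(a1 + a2) + sin(a1 + a2)*e12.
a1 + a2 = 31 + 16 = 47 deg
cos(47 deg) = 0.6820
sin(47 deg) = 0.7314
R1*R2 = 0.6820 + 0.7314*e12


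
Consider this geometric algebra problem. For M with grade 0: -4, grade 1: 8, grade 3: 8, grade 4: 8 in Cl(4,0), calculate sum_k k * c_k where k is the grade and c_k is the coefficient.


Grade-weighted sum = sum of grade_k * coefficient_k
0*(-4) = 0
1*8 = 8
3*8 = 24
4*8 = 32
Total = 0 + 8 + 24 + 32 = 64


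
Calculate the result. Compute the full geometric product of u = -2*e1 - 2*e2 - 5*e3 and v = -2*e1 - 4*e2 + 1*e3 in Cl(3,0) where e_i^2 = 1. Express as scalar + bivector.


In Cl(3,0): e_i^2 = 1, e_ie_j = -e_je_i for i != j.
Scalar part = u . v = (-2)*(-2) + (-2)*(-4) + (-5)*1
= 4 + 8 + (-5) = 7
e12 coeff = (-2)*(-4) - (-2)*(-2) = 8 - 4 = 4
e13 coeff = (-2)*1 - (-5)*(-2) = -2 - 10 = -12
e23 coeff = (-2)*1 - (-5)*(-4) = -2 - 20 = -22
uv = 7 + 4*e12 - 12*e13 - 22*e23


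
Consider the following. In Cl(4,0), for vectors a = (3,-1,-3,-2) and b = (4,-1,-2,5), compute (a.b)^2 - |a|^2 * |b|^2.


a . b = 3*4 + (-1)*(-1) + (-3)*(-2) + (-2)*5
= 12 + 1 + 6 + (-10) = 9
|a|^2 = 3^2 + (-1)^2 + (-3)^2 + (-2)^2 = 23
|b|^2 = 4^2 + (-1)^2 + (-2)^2 + 5^2 = 46
(a.b)^2 = 9^2 = 81
|a|^2 * |b|^2 = 23 * 46 = 1058
Result = 81 - 1058 = -977


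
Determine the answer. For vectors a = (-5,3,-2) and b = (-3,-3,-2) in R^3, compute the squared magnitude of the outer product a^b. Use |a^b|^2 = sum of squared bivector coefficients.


a wedge b = (a1*b2 - a2*b1)*e12 + (a1*b3 - a3*b1)*e13 + (a2*b3 - a3*b2)*e23
e12 coeff: (-5)*(-3) - 3*(-3) = 15 - (-9) = 24
e13 coeff: (-5)*(-2) - (-2)*(-3) = 10 - 6 = 4
e23 coeff: 3*(-2) - (-2)*(-3) = -6 - 6 = -12
|a wedge b|^2 = 24^2 + 4^2 + (-12)^2
= 576 + 16 + 144
= 736


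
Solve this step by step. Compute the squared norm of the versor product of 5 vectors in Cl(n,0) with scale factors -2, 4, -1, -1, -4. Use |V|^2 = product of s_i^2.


Each vector v_i has |v_i|^2 = s_i^2
Squared scales: (-2)^2 = 4, 4^2 = 16, (-1)^2 = 1, (-1)^2 = 1, (-4)^2 = 16
|V|^2 = 4 * 16 * 1 * 1 * 16
= 1024


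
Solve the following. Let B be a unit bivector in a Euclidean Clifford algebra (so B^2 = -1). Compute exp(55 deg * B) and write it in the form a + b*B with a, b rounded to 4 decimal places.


For a unit bivector B with B^2 = -1, the exponential series gives
e^(theta*B) = cos(theta) + sin(theta)*B (the GA analogue of Euler's formula).
theta = 55 degrees = 0.959931 rad
cos(55 deg) = 0.5736
sin(55 deg) = 0.8192
exp(theta*B) = 0.5736 + 0.8192*B


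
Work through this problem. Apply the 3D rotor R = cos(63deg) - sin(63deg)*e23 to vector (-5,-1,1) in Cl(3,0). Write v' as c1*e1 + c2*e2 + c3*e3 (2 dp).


Rotor R = cos(63deg) - sin(63deg)*e23
Rotation angle theta = 2 * 63 = 126 degrees in the e23 plane (e2 -> e3).
The component perpendicular to the plane (e1) is invariant: v'_1 = v1 = -5.00
cos(126deg) = -0.5878, sin(126deg) = 0.8090
v'_2 = v2*cos(theta) - v3*sin(theta) = -1*(-0.5878) - 1*0.8090 = -0.22
v'_3 = v2*sin(theta) + v3*cos(theta) = -1*0.8090 + 1*(-0.5878) = -1.40
v' = -5.00*e1 - 0.22*e2 - 1.40*e3


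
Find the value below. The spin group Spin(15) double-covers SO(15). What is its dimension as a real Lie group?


Spin(n) double-covers SO(n); both have Lie algebra so(n) of dimension n(n-1)/2.
n = 15
n(n-1) = 15 * 14 = 210
dim Spin(15) = 210/2 = 105


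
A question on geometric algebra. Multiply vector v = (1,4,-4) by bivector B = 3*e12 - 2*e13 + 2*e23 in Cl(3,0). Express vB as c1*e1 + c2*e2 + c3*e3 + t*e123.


vB has grade-1 (vector) and grade-3 (trivector) parts: vB = (v _| B) + (v ^ B).
Vector part <vB>_1:
  e1: -v2*b12 - v3*b13 = -(4)*(3) - (-4)*(-2) = -20
  e2: v1*b12 - v3*b23 = (1)*(3) - (-4)*(2) = 11
  e3: v1*b13 + v2*b23 = (1)*(-2) + (4)*(2) = 6
Trivector part <vB>_3:
  e123: v1*b23 - v2*b13 + v3*b12 = (1)*(2) - (4)*(-2) + (-4)*(3) = -2
vB = -20*e1 + 11*e2 + 6*e3 - 2*e123


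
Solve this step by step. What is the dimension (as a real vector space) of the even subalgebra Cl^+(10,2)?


Even subalgebra dimension = 2^(n-1)
n = 10 + 2 = 12
2^(12 - 1) = 2^11 = 2048
Verification: sum of C(12,k) for even k = 1 + 66 + 495 + 924 + 495 + 66 + 1 = 2048
Result = 2048


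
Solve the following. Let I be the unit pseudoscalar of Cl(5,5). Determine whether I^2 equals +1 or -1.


The pseudoscalar I = e1...e_n (product of all n generators) of Cl(p,q) satisfies I^2 = (-1)^(q + n(n-1)/2).
p = 5, q = 5, n = p + q = 10
n(n-1)/2 = 10 * 9 / 2 = 45
Exponent = q + n(n-1)/2 = 5 + 45 = 50
I^2 = (-1)^50 = +1


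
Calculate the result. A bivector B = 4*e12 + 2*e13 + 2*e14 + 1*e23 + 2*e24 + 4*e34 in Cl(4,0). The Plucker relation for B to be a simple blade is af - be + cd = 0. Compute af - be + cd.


Plucker relation: af - be + cd
a*f = 4*4 = 16
b*e = 2*2 = 4
c*d = 2*1 = 2
af - be + cd = 16 - 4 + 2
= 14


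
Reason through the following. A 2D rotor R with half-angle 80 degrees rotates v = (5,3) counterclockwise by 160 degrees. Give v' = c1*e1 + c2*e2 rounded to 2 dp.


Rotor R = cos(80deg) - sin(80deg)*e12
Rotation angle theta = 2 * 80 = 160 degrees
v' = R*v*~R rotates v by theta.
cos(160deg) = -0.9397, sin(160deg) = 0.3420
v'_1 = 5*cos(160deg) - 3*sin(160deg)
= 5*(-0.9397) - 3*0.3420
= -5.72
v'_2 = 5*sin(160deg) + 3*cos(160deg)
= 5*0.3420 + 3*(-0.9397)
= -1.11
v' = -5.72*e1 - 1.11*e2


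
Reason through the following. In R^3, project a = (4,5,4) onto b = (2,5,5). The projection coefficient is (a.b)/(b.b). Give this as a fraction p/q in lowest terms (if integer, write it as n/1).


Projection coefficient = (a . b) / (b . b)
a . b = 4*2 + 5*5 + 4*5
= 8 + 25 + 20 = 53
b . b = 2^2 + 5^2 + 5^2
= 4 + 25 + 25 = 54
Coefficient = 53/54
In lowest terms: 53/54


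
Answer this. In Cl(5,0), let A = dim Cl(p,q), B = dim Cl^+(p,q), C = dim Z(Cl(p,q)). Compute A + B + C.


n = 5 + 0 = 5
Total dim = 2^5 = 32
Even subalgebra dim = 2^4 = 16
n is odd, so center dim = 2
Sum = 32 + 16 + 2 = 50


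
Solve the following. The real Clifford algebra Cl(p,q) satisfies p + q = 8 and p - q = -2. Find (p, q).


We need p + q = 8 and p - q = -2.
Adding: 2p = 8 + (-2) = 6, so p = 3.
Then q = 8 - 3 = 5.
(p, q) = (3, 5)


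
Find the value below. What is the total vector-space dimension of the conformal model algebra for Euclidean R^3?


The conformal model of R^3 uses Cl(4,1): the 3 Euclidean generators plus two extra orthogonal generators e+ (e+^2 = +1) and e- (e-^2 = -1), from which the null vectors e0, einf are built.
Number of generators m = 3 + 2 = 5.
dim Cl(p,q) = 2^m = 2^5 = 32


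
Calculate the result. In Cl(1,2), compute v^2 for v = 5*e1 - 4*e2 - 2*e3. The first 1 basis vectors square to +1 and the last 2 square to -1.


v^2 = sum of c_i^2 * e_i^2
Positive signature terms (e_i^2 = +1): 5^2 = 25
Negative signature terms (e_j^2 = -1): (-4)^2 + (-2)^2 = 20
v^2 = 25 - 20 = 5


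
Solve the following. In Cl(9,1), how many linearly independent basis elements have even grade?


Even subalgebra dimension = 2^(n-1)
n = 9 + 1 = 10
2^(10 - 1) = 2^9 = 512
Verification: sum of C(10,k) for even k = 1 + 45 + 210 + 210 + 45 + 1 = 512
Result = 512


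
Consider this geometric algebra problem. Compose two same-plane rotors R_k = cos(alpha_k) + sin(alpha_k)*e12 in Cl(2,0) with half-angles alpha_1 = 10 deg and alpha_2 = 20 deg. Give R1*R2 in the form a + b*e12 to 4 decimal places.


Same-plane rotors commute and their half-angles add:
R1*R2 = cos(a1 + a2) + sin(a1 + a2)*e12.
a1 + a2 = 10 + 20 = 30 deg
cos(30 deg) = 0.8660
sin(30 deg) = 0.5000
R1*R2 = 0.8660 + 0.5000*e12


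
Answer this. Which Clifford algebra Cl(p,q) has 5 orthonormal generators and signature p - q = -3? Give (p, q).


We need p + q = 5 and p - q = -3.
Adding: 2p = 5 + (-3) = 2, so p = 1.
Then q = 5 - 1 = 4.
(p, q) = (1, 4)


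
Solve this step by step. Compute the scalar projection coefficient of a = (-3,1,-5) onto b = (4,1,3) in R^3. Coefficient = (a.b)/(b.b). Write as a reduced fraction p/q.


Projection coefficient = (a . b) / (b . b)
a . b = (-3)*4 + 1*1 + (-5)*3
= -12 + 1 + (-15) = -26
b . b = 4^2 + 1^2 + 3^2
= 16 + 1 + 9 = 26
Coefficient = -26/26
In lowest terms: -1/1


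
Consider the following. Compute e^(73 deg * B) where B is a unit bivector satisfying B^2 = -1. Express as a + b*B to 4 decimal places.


For a unit bivector B with B^2 = -1, the exponential series gives
e^(theta*B) = cos(theta) + sin(theta)*B (the GA analogue of Euler's formula).
theta = 73 degrees = 1.27409 rad
cos(73 deg) = 0.2924
sin(73 deg) = 0.9563
exp(theta*B) = 0.2924 + 0.9563*B


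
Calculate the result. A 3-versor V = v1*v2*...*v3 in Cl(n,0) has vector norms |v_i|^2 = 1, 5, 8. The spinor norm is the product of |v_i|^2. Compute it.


Spinor norm N(V) = |v1|^2 * |v2|^2 * ... * |v3|^2
= 1 * 5 * 8
Running product: 1, 5, 40
N(V) = 40


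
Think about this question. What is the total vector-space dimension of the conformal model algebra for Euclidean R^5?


The conformal model of R^5 uses Cl(6,1): the 5 Euclidean generators plus two extra orthogonal generators e+ (e+^2 = +1) and e- (e-^2 = -1), from which the null vectors e0, einf are built.
Number of generators m = 5 + 2 = 7.
dim Cl(p,q) = 2^m = 2^7 = 128


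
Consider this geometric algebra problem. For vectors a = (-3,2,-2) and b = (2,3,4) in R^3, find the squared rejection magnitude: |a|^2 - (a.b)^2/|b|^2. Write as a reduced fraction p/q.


|a|^2 = (-3)^2 + 2^2 + (-2)^2 = 17
|b|^2 = 2^2 + 3^2 + 4^2 = 29
a . b = (-3)*2 + 2*3 + (-2)*4 = -8
(a.b)^2 = (-8)^2 = 64
|rej|^2 = 17 - 64/29
= (493 - 64)/29
= 429/29
In lowest terms: 429/29


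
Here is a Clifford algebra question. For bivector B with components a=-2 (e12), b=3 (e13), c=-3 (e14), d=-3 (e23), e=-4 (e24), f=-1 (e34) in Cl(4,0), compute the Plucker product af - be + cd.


Plucker relation: af - be + cd
a*f = (-2)*(-1) = 2
b*e = 3*(-4) = -12
c*d = (-3)*(-3) = 9
af - be + cd = 2 - (-12) + 9
= 23


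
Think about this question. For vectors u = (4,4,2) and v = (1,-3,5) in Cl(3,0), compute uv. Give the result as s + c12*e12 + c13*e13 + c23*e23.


In Cl(3,0): e_i^2 = 1, e_ie_j = -e_je_i for i != j.
Scalar part = u . v = 4*1 + 4*(-3) + 2*5
= 4 + (-12) + 10 = 2
e12 coeff = 4*(-3) - 4*1 = -12 - 4 = -16
e13 coeff = 4*5 - 2*1 = 20 - 2 = 18
e23 coeff = 4*5 - 2*(-3) = 20 - (-6) = 26
uv = 2 - 16*e12 + 18*e13 + 26*e23


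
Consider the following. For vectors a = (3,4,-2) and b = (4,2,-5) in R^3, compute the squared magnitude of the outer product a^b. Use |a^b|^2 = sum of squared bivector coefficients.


a wedge b = (a1*b2 - a2*b1)*e12 + (a1*b3 - a3*b1)*e13 + (a2*b3 - a3*b2)*e23
e12 coeff: 3*2 - 4*4 = 6 - 16 = -10
e13 coeff: 3*(-5) - (-2)*4 = -15 - (-8) = -7
e23 coeff: 4*(-5) - (-2)*2 = -20 - (-4) = -16
|a wedge b|^2 = (-10)^2 + (-7)^2 + (-16)^2
= 100 + 49 + 256
= 405


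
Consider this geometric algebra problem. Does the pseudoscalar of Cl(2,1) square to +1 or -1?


The pseudoscalar I = e1...e_n (product of all n generators) of Cl(p,q) satisfies I^2 = (-1)^(q + n(n-1)/2).
p = 2, q = 1, n = p + q = 3
n(n-1)/2 = 3 * 2 / 2 = 3
Exponent = q + n(n-1)/2 = 1 + 3 = 4
I^2 = (-1)^4 = +1


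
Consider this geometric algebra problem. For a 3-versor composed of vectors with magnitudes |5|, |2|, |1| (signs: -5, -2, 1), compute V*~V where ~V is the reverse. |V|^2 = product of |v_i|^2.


Each vector v_i has |v_i|^2 = s_i^2
Squared scales: (-5)^2 = 25, (-2)^2 = 4, 1^2 = 1
|V|^2 = 25 * 4 * 1
= 100


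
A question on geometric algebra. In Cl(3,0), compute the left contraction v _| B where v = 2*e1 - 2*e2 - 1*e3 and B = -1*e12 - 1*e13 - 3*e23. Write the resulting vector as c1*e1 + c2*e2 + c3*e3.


Left contraction v _| B = <vB>_1 (grade-1 part of the geometric product vB).
Using e1_|e12 = e2, e2_|e12 = -e1, e1_|e13 = e3, e3_|e13 = -e1, e2_|e23 = e3, e3_|e23 = -e2:
e1 coeff: -v2*b12 - v3*b13 = -(-2)*(-1) - (-1)*(-1) = -3
e2 coeff: v1*b12 - v3*b23 = (2)*(-1) - (-1)*(-3) = -5
e3 coeff: v1*b13 + v2*b23 = (2)*(-1) + (-2)*(-3) = 4
v _| B = -3*e1 - 5*e2 + 4*e3


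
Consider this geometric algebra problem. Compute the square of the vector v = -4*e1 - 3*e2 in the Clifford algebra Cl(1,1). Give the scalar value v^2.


v^2 = sum of c_i^2 * e_i^2
Positive signature terms (e_i^2 = +1): (-4)^2 = 16
Negative signature terms (e_j^2 = -1): (-3)^2 = 9
v^2 = 16 - 9 = 7


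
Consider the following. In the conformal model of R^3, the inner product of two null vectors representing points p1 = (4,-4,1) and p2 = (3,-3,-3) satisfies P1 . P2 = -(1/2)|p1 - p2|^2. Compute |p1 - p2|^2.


p1 - p2 = (1, -1, 4)
|p1 - p2|^2 = 1^2 + (-1)^2 + 4^2
= 1 + 1 + 16
= 18


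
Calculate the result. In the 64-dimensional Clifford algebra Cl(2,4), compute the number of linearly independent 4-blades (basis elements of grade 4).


Number of grade-k basis blades in Cl(p,q) with n = p + q is C(n, k).
n = 2 + 4 = 6
C(6, 4) = 6! / (4! * 2!)
= 720 / (24 * 2)
= 15


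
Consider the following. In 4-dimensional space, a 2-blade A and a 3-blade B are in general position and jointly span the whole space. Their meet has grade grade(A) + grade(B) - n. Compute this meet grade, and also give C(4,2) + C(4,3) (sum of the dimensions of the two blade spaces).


Meet grade = grade(A) + grade(B) - n
= 2 + 3 - 4 = 1
C(4,2) = 6
C(4,3) = 4
dim_A + dim_B = 6 + 4 = 10


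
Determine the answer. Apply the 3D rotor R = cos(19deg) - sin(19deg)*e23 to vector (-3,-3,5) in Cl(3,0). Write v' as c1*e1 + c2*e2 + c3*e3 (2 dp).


Rotor R = cos(19deg) - sin(19deg)*e23
Rotation angle theta = 2 * 19 = 38 degrees in the e23 plane (e2 -> e3).
The component perpendicular to the plane (e1) is invariant: v'_1 = v1 = -3.00
cos(38deg) = 0.7880, sin(38deg) = 0.6157
v'_2 = v2*cos(theta) - v3*sin(theta) = -3*0.7880 - 5*0.6157 = -5.44
v'_3 = v2*sin(theta) + v3*cos(theta) = -3*0.6157 + 5*0.7880 = 2.09
v' = -3.00*e1 - 5.44*e2 + 2.09*e3


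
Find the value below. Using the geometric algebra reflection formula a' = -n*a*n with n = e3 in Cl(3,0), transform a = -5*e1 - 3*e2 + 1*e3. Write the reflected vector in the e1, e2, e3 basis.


Reflection formula: a' = -n*a*n, with n = e3 (unit vector, n^2 = 1).
For reflection through hyperplane perp to e3:
The component along e3 flips sign, others stay.
a = (-5, -3, 1)
a' = (-5, -3, -1)
a' = -5*e1 - 3*e2 - 1*e3


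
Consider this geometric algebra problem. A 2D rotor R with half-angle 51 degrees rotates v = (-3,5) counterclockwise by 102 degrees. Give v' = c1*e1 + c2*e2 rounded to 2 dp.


Rotor R = cos(51deg) - sin(51deg)*e12
Rotation angle theta = 2 * 51 = 102 degrees
v' = R*v*~R rotates v by theta.
cos(102deg) = -0.2079, sin(102deg) = 0.9781
v'_1 = -3*cos(102deg) - 5*sin(102deg)
= -3*(-0.2079) - 5*0.9781
= -4.27
v'_2 = -3*sin(102deg) + 5*cos(102deg)
= -3*0.9781 + 5*(-0.2079)
= -3.97
v' = -4.27*e1 - 3.97*e2


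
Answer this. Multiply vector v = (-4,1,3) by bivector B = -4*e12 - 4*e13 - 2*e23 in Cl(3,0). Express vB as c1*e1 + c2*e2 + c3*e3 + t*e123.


vB has grade-1 (vector) and grade-3 (trivector) parts: vB = (v _| B) + (v ^ B).
Vector part <vB>_1:
  e1: -v2*b12 - v3*b13 = -(1)*(-4) - (3)*(-4) = 16
  e2: v1*b12 - v3*b23 = (-4)*(-4) - (3)*(-2) = 22
  e3: v1*b13 + v2*b23 = (-4)*(-4) + (1)*(-2) = 14
Trivector part <vB>_3:
  e123: v1*b23 - v2*b13 + v3*b12 = (-4)*(-2) - (1)*(-4) + (3)*(-4) = 0
vB = 16*e1 + 22*e2 + 14*e3 + 0*e123


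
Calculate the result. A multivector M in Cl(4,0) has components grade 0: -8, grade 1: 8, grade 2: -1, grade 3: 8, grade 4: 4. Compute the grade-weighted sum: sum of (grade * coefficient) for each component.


Grade-weighted sum = sum of grade_k * coefficient_k
0*(-8) = 0
1*8 = 8
2*(-1) = -2
3*8 = 24
4*4 = 16
Total = 0 + 8 + (-2) + 24 + 16 = 46


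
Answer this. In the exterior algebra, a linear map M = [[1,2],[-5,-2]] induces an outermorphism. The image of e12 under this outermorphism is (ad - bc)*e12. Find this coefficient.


The outermorphism of a linear map f sends e1^e2 to f(e1)^f(e2).
f(e1) = 1*e1 - 5*e2
f(e2) = 2*e1 - 2*e2
f(e1) ^ f(e2) = (1*e1 - 5*e2) ^ (2*e1 - 2*e2)
= 1*(-2)*e12 + (-5)*2*e21
= (-2 - (-10))*e12
= 8*e12
Coefficient = 8


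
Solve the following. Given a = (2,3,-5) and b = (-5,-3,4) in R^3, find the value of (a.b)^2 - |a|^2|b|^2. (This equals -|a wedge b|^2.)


a . b = 2*(-5) + 3*(-3) + (-5)*4
= -10 + (-9) + (-20) = -39
|a|^2 = 2^2 + 3^2 + (-5)^2 = 38
|b|^2 = (-5)^2 + (-3)^2 + 4^2 = 50
(a.b)^2 = (-39)^2 = 1521
|a|^2 * |b|^2 = 38 * 50 = 1900
Result = 1521 - 1900 = -379


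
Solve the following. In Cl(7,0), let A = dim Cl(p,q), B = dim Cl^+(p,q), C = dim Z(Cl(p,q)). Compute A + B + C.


n = 7 + 0 = 7
Total dim = 2^7 = 128
Even subalgebra dim = 2^6 = 64
n is odd, so center dim = 2
Sum = 128 + 64 + 2 = 194


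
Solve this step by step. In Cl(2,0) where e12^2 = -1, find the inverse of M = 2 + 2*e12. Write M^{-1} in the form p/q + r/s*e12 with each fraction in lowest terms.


M = 2 + 2*e12, where e12^2 = -1.
Since M commutes with its reverse ~M = a - b*e12, M * ~M = a^2 - b^2*e12^2 = a^2 + b^2.
So M^{-1} = ~M / (a^2 + b^2) = (a - b*e12)/(a^2 + b^2).
a^2 + b^2 = 4 + 4 = 8
Scalar part = 2/8 = 1/4
Bivector coeff = -2/8 = -1/4
M^{-1} = 1/4 - 1/4*e12


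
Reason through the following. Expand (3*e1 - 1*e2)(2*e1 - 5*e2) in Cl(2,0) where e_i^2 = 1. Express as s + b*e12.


Expand: (3*e1 - 1*e2)(2*e1 - 5*e2)
= 3*2*e1e1 + 3*(-5)*e1e2 + (-1)*2*e2e1 + (-1)*(-5)*e2e2
Using e1^2 = e2^2 = 1, e2e1 = -e1e2:
Scalar part s = 3*2 + (-1)*(-5) = 6 + 5 = 11
Bivector part b = 3*(-5) - (-1)*2 = -15 - (-2) = -13
uv = 11 - 13*e12


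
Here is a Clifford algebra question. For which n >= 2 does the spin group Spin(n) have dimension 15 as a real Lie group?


dim Spin(n) = dim so(n) = n(n-1)/2.
Solve n(n-1)/2 = 15, i.e. n^2 - n - 30 = 0.
Discriminant = 1 + 8*15 = 121
n = (1 + sqrt(121))/2 = (1 + 11)/2 = 6


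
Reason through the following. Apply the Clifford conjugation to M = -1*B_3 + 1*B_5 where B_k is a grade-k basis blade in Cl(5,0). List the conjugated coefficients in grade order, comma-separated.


Clifford conjugate sign for grade k: (-1)^(k(k+1)/2)
Grade 3: (-1)^(3*4/2) = (-1)^6 = 1, coeff -1 -> -1
Grade 5: (-1)^(5*6/2) = (-1)^15 = -1, coeff 1 -> -1
Conjugated coefficients: -1, -1


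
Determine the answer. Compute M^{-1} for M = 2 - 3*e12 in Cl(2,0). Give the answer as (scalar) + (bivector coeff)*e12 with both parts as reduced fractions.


M = 2 - 3*e12, where e12^2 = -1.
Since M commutes with its reverse ~M = a - b*e12, M * ~M = a^2 - b^2*e12^2 = a^2 + b^2.
So M^{-1} = ~M / (a^2 + b^2) = (a - b*e12)/(a^2 + b^2).
a^2 + b^2 = 4 + 9 = 13
Scalar part = 2/13 = 2/13
Bivector coeff = 3/13 = 3/13
M^{-1} = 2/13 + 3/13*e12


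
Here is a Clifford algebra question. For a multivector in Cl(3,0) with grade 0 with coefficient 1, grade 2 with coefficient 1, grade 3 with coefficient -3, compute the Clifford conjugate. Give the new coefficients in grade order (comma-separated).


Clifford conjugate sign for grade k: (-1)^(k(k+1)/2)
Grade 0: (-1)^(0*1/2) = (-1)^0 = 1, coeff 1 -> 1
Grade 2: (-1)^(2*3/2) = (-1)^3 = -1, coeff 1 -> -1
Grade 3: (-1)^(3*4/2) = (-1)^6 = 1, coeff -3 -> -3
Conjugated coefficients: 1, -1, -3


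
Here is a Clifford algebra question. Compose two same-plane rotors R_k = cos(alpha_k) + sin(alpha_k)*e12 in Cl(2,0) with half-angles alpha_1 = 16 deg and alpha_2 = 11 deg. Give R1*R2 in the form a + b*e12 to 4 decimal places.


Same-plane rotors commute and their half-angles add:
R1*R2 = cos(a1 + a2) + sin(a1 + a2)*e12.
a1 + a2 = 16 + 11 = 27 deg
cos(27 deg) = 0.8910
sin(27 deg) = 0.4540
R1*R2 = 0.8910 + 0.4540*e12


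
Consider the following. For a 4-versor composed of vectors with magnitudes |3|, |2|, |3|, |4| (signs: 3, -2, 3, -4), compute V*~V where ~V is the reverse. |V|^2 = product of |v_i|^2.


Each vector v_i has |v_i|^2 = s_i^2
Squared scales: 3^2 = 9, (-2)^2 = 4, 3^2 = 9, (-4)^2 = 16
|V|^2 = 9 * 4 * 9 * 16
= 5184


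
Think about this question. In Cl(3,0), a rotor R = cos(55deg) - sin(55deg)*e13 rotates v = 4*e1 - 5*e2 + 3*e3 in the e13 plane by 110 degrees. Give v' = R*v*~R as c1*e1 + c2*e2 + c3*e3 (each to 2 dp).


Rotor R = cos(55deg) - sin(55deg)*e13
Rotation angle theta = 2 * 55 = 110 degrees in the e13 plane (e1 -> e3).
The component perpendicular to the plane (e2) is invariant: v'_2 = v2 = -5.00
cos(110deg) = -0.3420, sin(110deg) = 0.9397
v'_1 = v1*cos(theta) - v3*sin(theta) = 4*(-0.3420) - 3*0.9397 = -4.19
v'_3 = v1*sin(theta) + v3*cos(theta) = 4*0.9397 + 3*(-0.3420) = 2.73
v' = -4.19*e1 - 5.00*e2 + 2.73*e3


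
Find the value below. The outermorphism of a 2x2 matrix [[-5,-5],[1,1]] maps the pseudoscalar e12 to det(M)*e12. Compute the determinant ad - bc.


The outermorphism of a linear map f sends e1^e2 to f(e1)^f(e2).
f(e1) = -5*e1 + 1*e2
f(e2) = -5*e1 + 1*e2
f(e1) ^ f(e2) = (-5*e1 + 1*e2) ^ (-5*e1 + 1*e2)
= (-5)*1*e12 + 1*(-5)*e21
= (-5 - (-5))*e12
= 0*e12
Coefficient = 0


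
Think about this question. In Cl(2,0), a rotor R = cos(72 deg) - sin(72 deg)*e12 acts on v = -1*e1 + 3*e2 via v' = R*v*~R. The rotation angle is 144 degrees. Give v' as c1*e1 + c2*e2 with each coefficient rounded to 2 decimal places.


Rotor R = cos(72deg) - sin(72deg)*e12
Rotation angle theta = 2 * 72 = 144 degrees
v' = R*v*~R rotates v by theta.
cos(144deg) = -0.8090, sin(144deg) = 0.5878
v'_1 = -1*cos(144deg) - 3*sin(144deg)
= -1*(-0.8090) - 3*0.5878
= -0.95
v'_2 = -1*sin(144deg) + 3*cos(144deg)
= -1*0.5878 + 3*(-0.8090)
= -3.01
v' = -0.95*e1 - 3.01*e2


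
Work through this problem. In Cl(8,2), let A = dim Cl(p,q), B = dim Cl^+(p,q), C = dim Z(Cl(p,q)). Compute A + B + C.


n = 8 + 2 = 10
Total dim = 2^10 = 1024
Even subalgebra dim = 2^9 = 512
n is even, so center dim = 1
Sum = 1024 + 512 + 1 = 1537


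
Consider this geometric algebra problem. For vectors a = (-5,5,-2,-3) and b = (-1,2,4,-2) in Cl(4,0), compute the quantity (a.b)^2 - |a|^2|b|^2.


a . b = (-5)*(-1) + 5*2 + (-2)*4 + (-3)*(-2)
= 5 + 10 + (-8) + 6 = 13
|a|^2 = (-5)^2 + 5^2 + (-2)^2 + (-3)^2 = 63
|b|^2 = (-1)^2 + 2^2 + 4^2 + (-2)^2 = 25
(a.b)^2 = 13^2 = 169
|a|^2 * |b|^2 = 63 * 25 = 1575
Result = 169 - 1575 = -1406


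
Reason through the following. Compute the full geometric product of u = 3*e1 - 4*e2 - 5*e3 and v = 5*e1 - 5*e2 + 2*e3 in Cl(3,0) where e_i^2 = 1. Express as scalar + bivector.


In Cl(3,0): e_i^2 = 1, e_ie_j = -e_je_i for i != j.
Scalar part = u . v = 3*5 + (-4)*(-5) + (-5)*2
= 15 + 20 + (-10) = 25
e12 coeff = 3*(-5) - (-4)*5 = -15 - (-20) = 5
e13 coeff = 3*2 - (-5)*5 = 6 - (-25) = 31
e23 coeff = (-4)*2 - (-5)*(-5) = -8 - 25 = -33
uv = 25 + 5*e12 + 31*e13 - 33*e23


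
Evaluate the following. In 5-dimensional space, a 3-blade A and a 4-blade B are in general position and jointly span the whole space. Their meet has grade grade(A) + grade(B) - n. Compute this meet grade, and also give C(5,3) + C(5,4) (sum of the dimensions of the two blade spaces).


Meet grade = grade(A) + grade(B) - n
= 3 + 4 - 5 = 2
C(5,3) = 10
C(5,4) = 5
dim_A + dim_B = 10 + 5 = 15


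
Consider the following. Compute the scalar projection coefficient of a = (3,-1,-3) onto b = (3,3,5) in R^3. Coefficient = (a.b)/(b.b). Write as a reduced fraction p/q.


Projection coefficient = (a . b) / (b . b)
a . b = 3*3 + (-1)*3 + (-3)*5
= 9 + (-3) + (-15) = -9
b . b = 3^2 + 3^2 + 5^2
= 9 + 9 + 25 = 43
Coefficient = -9/43
In lowest terms: -9/43


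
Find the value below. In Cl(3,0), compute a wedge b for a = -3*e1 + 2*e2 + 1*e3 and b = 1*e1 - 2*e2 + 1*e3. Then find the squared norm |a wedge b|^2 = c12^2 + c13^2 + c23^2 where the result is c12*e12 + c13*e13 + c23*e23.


a wedge b = (a1*b2 - a2*b1)*e12 + (a1*b3 - a3*b1)*e13 + (a2*b3 - a3*b2)*e23
e12 coeff: (-3)*(-2) - 2*1 = 6 - 2 = 4
e13 coeff: (-3)*1 - 1*1 = -3 - 1 = -4
e23 coeff: 2*1 - 1*(-2) = 2 - (-2) = 4
|a wedge b|^2 = 4^2 + (-4)^2 + 4^2
= 16 + 16 + 16
= 48


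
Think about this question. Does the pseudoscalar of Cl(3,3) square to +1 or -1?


The pseudoscalar I = e1...e_n (product of all n generators) of Cl(p,q) satisfies I^2 = (-1)^(q + n(n-1)/2).
p = 3, q = 3, n = p + q = 6
n(n-1)/2 = 6 * 5 / 2 = 15
Exponent = q + n(n-1)/2 = 3 + 15 = 18
I^2 = (-1)^18 = +1


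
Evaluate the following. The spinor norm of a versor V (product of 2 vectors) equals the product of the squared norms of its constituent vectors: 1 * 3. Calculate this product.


Spinor norm N(V) = |v1|^2 * |v2|^2 * ... * |v2|^2
= 1 * 3
Running product: 1, 3
N(V) = 3


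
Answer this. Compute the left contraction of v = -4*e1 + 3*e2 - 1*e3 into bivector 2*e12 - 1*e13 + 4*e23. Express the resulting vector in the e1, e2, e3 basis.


Left contraction v _| B = <vB>_1 (grade-1 part of the geometric product vB).
Using e1_|e12 = e2, e2_|e12 = -e1, e1_|e13 = e3, e3_|e13 = -e1, e2_|e23 = e3, e3_|e23 = -e2:
e1 coeff: -v2*b12 - v3*b13 = -(3)*(2) - (-1)*(-1) = -7
e2 coeff: v1*b12 - v3*b23 = (-4)*(2) - (-1)*(4) = -4
e3 coeff: v1*b13 + v2*b23 = (-4)*(-1) + (3)*(4) = 16
v _| B = -7*e1 - 4*e2 + 16*e3


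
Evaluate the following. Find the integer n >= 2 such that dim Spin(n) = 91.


dim Spin(n) = dim so(n) = n(n-1)/2.
Solve n(n-1)/2 = 91, i.e. n^2 - n - 182 = 0.
Discriminant = 1 + 8*91 = 729
n = (1 + sqrt(729))/2 = (1 + 27)/2 = 14


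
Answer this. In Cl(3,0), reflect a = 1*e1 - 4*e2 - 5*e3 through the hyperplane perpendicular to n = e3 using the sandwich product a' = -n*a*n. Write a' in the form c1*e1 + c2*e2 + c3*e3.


Reflection formula: a' = -n*a*n, with n = e3 (unit vector, n^2 = 1).
For reflection through hyperplane perp to e3:
The component along e3 flips sign, others stay.
a = (1, -4, -5)
a' = (1, -4, 5)
a' = 1*e1 - 4*e2 + 5*e3


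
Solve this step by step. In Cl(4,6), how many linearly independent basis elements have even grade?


Even subalgebra dimension = 2^(n-1)
n = 4 + 6 = 10
2^(10 - 1) = 2^9 = 512
Verification: sum of C(10,k) for even k = 1 + 45 + 210 + 210 + 45 + 1 = 512
Result = 512


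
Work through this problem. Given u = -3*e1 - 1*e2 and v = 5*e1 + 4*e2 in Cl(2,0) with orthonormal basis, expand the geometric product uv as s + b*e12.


Expand: (-3*e1 - 1*e2)(5*e1 + 4*e2)
= (-3)*5*e1e1 + (-3)*4*e1e2 + (-1)*5*e2e1 + (-1)*4*e2e2
Using e1^2 = e2^2 = 1, e2e1 = -e1e2:
Scalar part s = (-3)*5 + (-1)*4 = -15 + (-4) = -19
Bivector part b = (-3)*4 - (-1)*5 = -12 - (-5) = -7
uv = -19 - 7*e12


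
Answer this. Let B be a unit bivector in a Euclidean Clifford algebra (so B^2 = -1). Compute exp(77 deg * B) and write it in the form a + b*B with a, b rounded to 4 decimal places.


For a unit bivector B with B^2 = -1, the exponential series gives
e^(theta*B) = cos(theta) + sin(theta)*B (the GA analogue of Euler's formula).
theta = 77 degrees = 1.343904 rad
cos(77 deg) = 0.2250
sin(77 deg) = 0.9744
exp(theta*B) = 0.2250 + 0.9744*B


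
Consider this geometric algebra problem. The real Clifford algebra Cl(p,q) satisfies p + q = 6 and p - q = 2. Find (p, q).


We need p + q = 6 and p - q = 2.
Adding: 2p = 6 + 2 = 8, so p = 4.
Then q = 6 - 4 = 2.
(p, q) = (4, 2)


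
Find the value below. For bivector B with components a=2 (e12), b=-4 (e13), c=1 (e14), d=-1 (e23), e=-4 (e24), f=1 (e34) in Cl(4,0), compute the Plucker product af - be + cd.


Plucker relation: af - be + cd
a*f = 2*1 = 2
b*e = (-4)*(-4) = 16
c*d = 1*(-1) = -1
af - be + cd = 2 - 16 + (-1)
= -15


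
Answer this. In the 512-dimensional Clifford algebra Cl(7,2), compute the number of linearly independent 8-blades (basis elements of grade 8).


Number of grade-k basis blades in Cl(p,q) with n = p + q is C(n, k).
n = 7 + 2 = 9
C(9, 8) = 9! / (8! * 1!)
= 362880 / (40320 * 1)
= 9


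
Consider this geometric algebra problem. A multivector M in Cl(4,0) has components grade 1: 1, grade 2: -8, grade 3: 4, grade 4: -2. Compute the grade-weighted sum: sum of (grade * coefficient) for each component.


Grade-weighted sum = sum of grade_k * coefficient_k
1*1 = 1
2*(-8) = -16
3*4 = 12
4*(-2) = -8
Total = 1 + (-16) + 12 + (-8) = -11


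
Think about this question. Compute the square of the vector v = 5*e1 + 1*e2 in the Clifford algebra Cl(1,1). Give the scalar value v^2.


v^2 = sum of c_i^2 * e_i^2
Positive signature terms (e_i^2 = +1): 5^2 = 25
Negative signature terms (e_j^2 = -1): 1^2 = 1
v^2 = 25 - 1 = 24


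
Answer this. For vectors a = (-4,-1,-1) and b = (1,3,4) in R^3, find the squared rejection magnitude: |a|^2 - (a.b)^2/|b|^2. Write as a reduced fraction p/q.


|a|^2 = (-4)^2 + (-1)^2 + (-1)^2 = 18
|b|^2 = 1^2 + 3^2 + 4^2 = 26
a . b = (-4)*1 + (-1)*3 + (-1)*4 = -11
(a.b)^2 = (-11)^2 = 121
|rej|^2 = 18 - 121/26
= (468 - 121)/26
= 347/26
In lowest terms: 347/26


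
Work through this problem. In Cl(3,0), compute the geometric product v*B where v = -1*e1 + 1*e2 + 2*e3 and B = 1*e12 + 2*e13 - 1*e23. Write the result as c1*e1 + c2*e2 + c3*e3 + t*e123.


vB has grade-1 (vector) and grade-3 (trivector) parts: vB = (v _| B) + (v ^ B).
Vector part <vB>_1:
  e1: -v2*b12 - v3*b13 = -(1)*(1) - (2)*(2) = -5
  e2: v1*b12 - v3*b23 = (-1)*(1) - (2)*(-1) = 1
  e3: v1*b13 + v2*b23 = (-1)*(2) + (1)*(-1) = -3
Trivector part <vB>_3:
  e123: v1*b23 - v2*b13 + v3*b12 = (-1)*(-1) - (1)*(2) + (2)*(1) = 1
vB = -5*e1 + 1*e2 - 3*e3 + 1*e123


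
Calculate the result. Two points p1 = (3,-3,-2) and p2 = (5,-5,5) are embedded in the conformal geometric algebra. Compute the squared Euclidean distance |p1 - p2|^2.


p1 - p2 = (-2, 2, -7)
|p1 - p2|^2 = (-2)^2 + 2^2 + (-7)^2
= 4 + 4 + 49
= 57


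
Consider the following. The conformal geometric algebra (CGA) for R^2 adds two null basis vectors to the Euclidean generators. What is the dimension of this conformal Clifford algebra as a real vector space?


The conformal model of R^2 uses Cl(3,1): the 2 Euclidean generators plus two extra orthogonal generators e+ (e+^2 = +1) and e- (e-^2 = -1), from which the null vectors e0, einf are built.
Number of generators m = 2 + 2 = 4.
dim Cl(p,q) = 2^m = 2^4 = 16


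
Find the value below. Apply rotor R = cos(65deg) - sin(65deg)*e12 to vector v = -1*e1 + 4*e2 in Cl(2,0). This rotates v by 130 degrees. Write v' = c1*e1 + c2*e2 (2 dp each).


Rotor R = cos(65deg) - sin(65deg)*e12
Rotation angle theta = 2 * 65 = 130 degrees
v' = R*v*~R rotates v by theta.
cos(130deg) = -0.6428, sin(130deg) = 0.7660
v'_1 = -1*cos(130deg) - 4*sin(130deg)
= -1*(-0.6428) - 4*0.7660
= -2.42
v'_2 = -1*sin(130deg) + 4*cos(130deg)
= -1*0.7660 + 4*(-0.6428)
= -3.34
v' = -2.42*e1 - 3.34*e2


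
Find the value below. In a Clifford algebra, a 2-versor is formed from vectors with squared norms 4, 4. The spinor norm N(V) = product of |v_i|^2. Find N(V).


Spinor norm N(V) = |v1|^2 * |v2|^2 * ... * |v2|^2
= 4 * 4
Running product: 4, 16
N(V) = 16


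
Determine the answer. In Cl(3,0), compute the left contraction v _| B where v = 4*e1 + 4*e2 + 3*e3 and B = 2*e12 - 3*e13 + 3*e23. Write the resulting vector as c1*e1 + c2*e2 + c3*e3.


Left contraction v _| B = <vB>_1 (grade-1 part of the geometric product vB).
Using e1_|e12 = e2, e2_|e12 = -e1, e1_|e13 = e3, e3_|e13 = -e1, e2_|e23 = e3, e3_|e23 = -e2:
e1 coeff: -v2*b12 - v3*b13 = -(4)*(2) - (3)*(-3) = 1
e2 coeff: v1*b12 - v3*b23 = (4)*(2) - (3)*(3) = -1
e3 coeff: v1*b13 + v2*b23 = (4)*(-3) + (4)*(3) = 0
v _| B = 1*e1 - 1*e2 + 0*e3


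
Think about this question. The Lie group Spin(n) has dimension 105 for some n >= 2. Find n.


dim Spin(n) = dim so(n) = n(n-1)/2.
Solve n(n-1)/2 = 105, i.e. n^2 - n - 210 = 0.
Discriminant = 1 + 8*105 = 841
n = (1 + sqrt(841))/2 = (1 + 29)/2 = 15


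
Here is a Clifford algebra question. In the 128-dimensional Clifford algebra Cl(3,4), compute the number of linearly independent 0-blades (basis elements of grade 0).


Number of grade-k basis blades in Cl(p,q) with n = p + q is C(n, k).
n = 3 + 4 = 7
C(7, 0) = 7! / (0! * 7!)
= 5040 / (1 * 5040)
= 1


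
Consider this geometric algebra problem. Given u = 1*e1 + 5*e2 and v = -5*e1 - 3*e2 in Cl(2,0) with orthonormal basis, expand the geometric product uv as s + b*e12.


Expand: (1*e1 + 5*e2)(-5*e1 - 3*e2)
= 1*(-5)*e1e1 + 1*(-3)*e1e2 + 5*(-5)*e2e1 + 5*(-3)*e2e2
Using e1^2 = e2^2 = 1, e2e1 = -e1e2:
Scalar part s = 1*(-5) + 5*(-3) = -5 + (-15) = -20
Bivector part b = 1*(-3) - 5*(-5) = -3 - (-25) = 22
uv = -20 + 22*e12


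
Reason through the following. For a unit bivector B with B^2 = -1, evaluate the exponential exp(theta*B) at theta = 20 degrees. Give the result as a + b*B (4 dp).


For a unit bivector B with B^2 = -1, the exponential series gives
e^(theta*B) = cos(theta) + sin(theta)*B (the GA analogue of Euler's formula).
theta = 20 degrees = 0.349066 rad
cos(20 deg) = 0.9397
sin(20 deg) = 0.3420
exp(theta*B) = 0.9397 + 0.3420*B


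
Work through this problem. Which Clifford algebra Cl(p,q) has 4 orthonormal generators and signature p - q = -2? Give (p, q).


We need p + q = 4 and p - q = -2.
Adding: 2p = 4 + (-2) = 2, so p = 1.
Then q = 4 - 1 = 3.
(p, q) = (1, 3)


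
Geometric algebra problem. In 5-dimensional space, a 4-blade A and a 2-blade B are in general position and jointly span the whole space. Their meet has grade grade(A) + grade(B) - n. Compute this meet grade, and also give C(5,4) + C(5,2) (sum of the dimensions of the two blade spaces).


Meet grade = grade(A) + grade(B) - n
= 4 + 2 - 5 = 1
C(5,4) = 5
C(5,2) = 10
dim_A + dim_B = 5 + 10 = 15


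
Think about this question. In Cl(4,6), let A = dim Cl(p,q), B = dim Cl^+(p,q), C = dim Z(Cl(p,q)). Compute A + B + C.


n = 4 + 6 = 10
Total dim = 2^10 = 1024
Even subalgebra dim = 2^9 = 512
n is even, so center dim = 1
Sum = 1024 + 512 + 1 = 1537


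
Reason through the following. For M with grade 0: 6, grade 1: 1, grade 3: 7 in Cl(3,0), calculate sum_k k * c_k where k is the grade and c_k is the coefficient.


Grade-weighted sum = sum of grade_k * coefficient_k
0*6 = 0
1*1 = 1
3*7 = 21
Total = 0 + 1 + 21 = 22


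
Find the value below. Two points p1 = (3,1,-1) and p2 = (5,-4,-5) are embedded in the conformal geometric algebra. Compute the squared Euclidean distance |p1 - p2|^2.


p1 - p2 = (-2, 5, 4)
|p1 - p2|^2 = (-2)^2 + 5^2 + 4^2
= 4 + 25 + 16
= 45


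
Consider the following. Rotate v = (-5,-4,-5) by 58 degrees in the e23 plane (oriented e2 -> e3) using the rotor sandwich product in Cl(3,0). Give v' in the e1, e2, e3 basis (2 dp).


Rotor R = cos(29deg) - sin(29deg)*e23
Rotation angle theta = 2 * 29 = 58 degrees in the e23 plane (e2 -> e3).
The component perpendicular to the plane (e1) is invariant: v'_1 = v1 = -5.00
cos(58deg) = 0.5299, sin(58deg) = 0.8480
v'_2 = v2*cos(theta) - v3*sin(theta) = -4*0.5299 - (-5)*0.8480 = 2.12
v'_3 = v2*sin(theta) + v3*cos(theta) = -4*0.8480 + (-5)*0.5299 = -6.04
v' = -5.00*e1 + 2.12*e2 - 6.04*e3


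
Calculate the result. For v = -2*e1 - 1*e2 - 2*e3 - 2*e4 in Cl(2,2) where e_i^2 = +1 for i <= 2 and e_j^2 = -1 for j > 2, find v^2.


v^2 = sum of c_i^2 * e_i^2
Positive signature terms (e_i^2 = +1): (-2)^2 + (-1)^2 = 5
Negative signature terms (e_j^2 = -1): (-2)^2 + (-2)^2 = 8
v^2 = 5 - 8 = -3


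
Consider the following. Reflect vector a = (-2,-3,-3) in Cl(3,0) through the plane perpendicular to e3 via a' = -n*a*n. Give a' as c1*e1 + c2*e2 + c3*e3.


Reflection formula: a' = -n*a*n, with n = e3 (unit vector, n^2 = 1).
For reflection through hyperplane perp to e3:
The component along e3 flips sign, others stay.
a = (-2, -3, -3)
a' = (-2, -3, 3)
a' = -2*e1 - 3*e2 + 3*e3
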